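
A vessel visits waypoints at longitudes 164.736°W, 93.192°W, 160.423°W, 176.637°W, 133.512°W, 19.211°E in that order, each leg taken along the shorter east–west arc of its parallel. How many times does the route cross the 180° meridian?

0

Leg 1: -164.736° → -93.192°, shortest Δλ = 71.544° (east) — does not cross 180°.
Leg 2: -93.192° → -160.423°, shortest Δλ = -67.231° (west) — does not cross 180°.
Leg 3: -160.423° → -176.637°, shortest Δλ = -16.214° (west) — does not cross 180°.
Leg 4: -176.637° → -133.512°, shortest Δλ = 43.125° (east) — does not cross 180°.
Leg 5: -133.512° → +19.211°, shortest Δλ = 152.723° (east) — does not cross 180°.
Total crossings: 0.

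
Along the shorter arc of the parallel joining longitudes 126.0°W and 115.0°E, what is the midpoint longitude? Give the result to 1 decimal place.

174.5°E

Signed shortest Δλ from -126.0° to +115.0° is -119.0°.
Midpoint longitude = -126.0° + (-119.0°)/2 = -126.0° − 59.5° = -185.5°.
Normalise into (−180°, 180°]: +174.5°.
(The naïve average (-126.0 + +115.0)/2 = -5.5° is on the wrong side of the globe.)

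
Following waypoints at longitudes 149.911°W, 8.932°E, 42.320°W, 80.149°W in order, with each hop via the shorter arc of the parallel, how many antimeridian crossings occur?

0

Leg 1: -149.911° → +8.932°, shortest Δλ = 158.843° (east) — does not cross 180°.
Leg 2: +8.932° → -42.320°, shortest Δλ = -51.252° (west) — does not cross 180°.
Leg 3: -42.320° → -80.149°, shortest Δλ = -37.829° (west) — does not cross 180°.
Total crossings: 0.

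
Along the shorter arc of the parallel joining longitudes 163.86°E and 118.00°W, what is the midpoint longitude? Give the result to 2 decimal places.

157.07°W

Signed shortest Δλ from +163.86° to -118.00° is +78.14°.
Midpoint longitude = +163.86° + (+78.14°)/2 = +163.86° + 39.07° = +202.93°.
Normalise into (−180°, 180°]: -157.07°.
(The naïve average (+163.86 + -118.00)/2 = 22.93° is on the wrong side of the globe.)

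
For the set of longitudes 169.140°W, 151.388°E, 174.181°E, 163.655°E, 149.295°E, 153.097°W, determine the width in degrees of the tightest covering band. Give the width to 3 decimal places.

Sort the longitudes: -169.140°, -153.097°, +149.295°, +151.388°, +163.655°, +174.181°.
Eastward gaps between consecutive values (wrapping around): 16.043°, 302.392°, 2.093°, 12.267°, 10.526°, 16.679°.
Largest gap = 302.392° ⇒ minimal covering band is its complement: 360° − 302.392° = 57.608°.
Band runs from +149.295° eastward to -153.097°, crossing the antimeridian.

57.608°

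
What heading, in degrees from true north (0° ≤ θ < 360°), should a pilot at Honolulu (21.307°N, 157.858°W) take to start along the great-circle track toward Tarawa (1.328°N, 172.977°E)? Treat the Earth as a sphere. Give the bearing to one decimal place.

Δλ = 172.977 − -157.858 = 330.835°; wrapped into (−180°, 180°]: -29.165°.
θ = atan2( sin Δλ · cos φ₂ , cos φ₁ · sin φ₂ − sin φ₁ · cos φ₂ · cos Δλ )
  = atan2(-0.48720, -0.29562) = -121.249° → normalised to [0°, 360°): 238.751°.

238.8°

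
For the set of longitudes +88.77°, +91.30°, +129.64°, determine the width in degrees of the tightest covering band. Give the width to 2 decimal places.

40.87°

Sort the longitudes: +88.77°, +91.30°, +129.64°.
Eastward gaps between consecutive values (wrapping around): 2.53°, 38.34°, 319.13°.
Largest gap = 319.13° ⇒ minimal covering band is its complement: 360° − 319.13° = 40.87°.
Band runs from +88.77° eastward to +129.64°.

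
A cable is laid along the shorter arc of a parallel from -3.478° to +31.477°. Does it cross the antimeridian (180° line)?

No

Signed shortest Δλ = ((31.477 − -3.478 + 180) mod 360) − 180 = 34.955°.
Going east by 34.955° from -3.478° reaches +31.477° without touching 180°.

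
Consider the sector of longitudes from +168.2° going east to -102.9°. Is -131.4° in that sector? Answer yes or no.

Band width going east from +168.2° to -102.9°: ((-102.9 − 168.2) mod 360) = 88.9°.
Offset of -131.4° east of the west edge: ((-131.4 − 168.2) mod 360) = 60.4°.
60.4° ≤ 88.9° ⇒ inside.

Yes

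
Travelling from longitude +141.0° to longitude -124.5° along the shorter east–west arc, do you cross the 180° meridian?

Naïve |-124.5 − 141.0| = 265.5° > 180°, so the shorter arc goes the other way round — across 180°.
Signed shortest Δλ = ((-124.5 − 141.0 + 180) mod 360) − 180 = 94.5°.
Going east by 94.5° from +141.0° passes through 180° before reaching -124.5°.

Yes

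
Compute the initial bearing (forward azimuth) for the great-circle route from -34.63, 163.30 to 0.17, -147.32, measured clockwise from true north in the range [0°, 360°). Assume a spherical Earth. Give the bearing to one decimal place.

63.9°

Δλ = -147.32 − 163.30 = -310.62°; wrapped into (−180°, 180°]: 49.38°.
θ = atan2( sin Δλ · cos φ₂ , cos φ₁ · sin φ₂ − sin φ₁ · cos φ₂ · cos Δλ )
  = atan2(0.75904, 0.37241) = 63.866° → normalised to [0°, 360°): 63.866°.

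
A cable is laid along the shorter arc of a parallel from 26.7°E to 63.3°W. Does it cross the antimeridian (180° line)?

No

Signed shortest Δλ = ((-63.3 − 26.7 + 180) mod 360) − 180 = -90.0°.
Going west by 90.0° from +26.7° reaches -63.3° without touching 180°.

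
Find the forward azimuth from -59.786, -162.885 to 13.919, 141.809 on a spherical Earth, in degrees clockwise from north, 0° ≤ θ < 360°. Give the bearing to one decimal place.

Δλ = 141.809 − -162.885 = 304.694°; wrapped into (−180°, 180°]: -55.306°.
θ = atan2( sin Δλ · cos φ₂ , cos φ₁ · sin φ₂ − sin φ₁ · cos φ₂ · cos Δλ )
  = atan2(-0.79806, 0.59848) = -53.133° → normalised to [0°, 360°): 306.867°.

306.9°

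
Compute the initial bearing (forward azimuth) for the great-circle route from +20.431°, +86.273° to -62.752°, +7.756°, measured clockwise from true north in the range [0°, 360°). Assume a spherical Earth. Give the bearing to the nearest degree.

Δλ = 7.756 − 86.273 = -78.517°.
θ = atan2( sin Δλ · cos φ₂ , cos φ₁ · sin φ₂ − sin φ₁ · cos φ₂ · cos Δλ )
  = atan2(-0.44868, -0.86492) = -152.582° → normalised to [0°, 360°): 207.418°.

207°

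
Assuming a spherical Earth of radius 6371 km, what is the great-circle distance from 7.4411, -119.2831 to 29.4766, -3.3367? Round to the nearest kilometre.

12042 km

Δλ = -3.3367 − -119.2831 = 115.9464°.
Δφ = 29.4766 − 7.4411 = 22.0355°.
a = sin²(Δφ/2) + cos φ₁ · cos φ₂ · sin²(Δλ/2) = 0.656980.
c = 2·atan2(√a, √(1−a)) = 1.89016 rad → d = 6371·c ≈ 12042.20 km.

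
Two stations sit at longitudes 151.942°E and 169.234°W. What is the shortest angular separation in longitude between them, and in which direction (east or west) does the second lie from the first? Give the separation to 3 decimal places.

38.824° east

Raw difference: -169.234 − 151.942 = -321.176°.
Normalise into (−180°, 180°]: -321.176° + 360° = 38.824°.
Positive ⇒ the second point lies to the east; separation 38.824°.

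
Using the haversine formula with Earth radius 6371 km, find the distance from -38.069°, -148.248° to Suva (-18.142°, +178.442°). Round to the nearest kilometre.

Δλ = 178.442 − -148.248 = 326.690°; wrapped into (−180°, 180°]: -33.310°.
Δφ = -18.142 − -38.069 = 19.927°.
a = sin²(Δφ/2) + cos φ₁ · cos φ₂ · sin²(Δλ/2) = 0.091391.
c = 2·atan2(√a, √(1−a)) = 0.61423 rad → d = 6371·c ≈ 3913.25 km.

3913 km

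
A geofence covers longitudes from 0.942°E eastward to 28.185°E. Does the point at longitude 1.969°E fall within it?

Band width going east from +0.942° to +28.185°: ((28.185 − 0.942) mod 360) = 27.243°.
Offset of +1.969° east of the west edge: ((1.969 − 0.942) mod 360) = 1.027°.
1.027° ≤ 27.243° ⇒ inside.

Yes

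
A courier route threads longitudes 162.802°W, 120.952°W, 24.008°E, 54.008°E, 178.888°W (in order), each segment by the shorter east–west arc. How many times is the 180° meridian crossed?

Leg 1: -162.802° → -120.952°, shortest Δλ = 41.85° (east) — does not cross 180°.
Leg 2: -120.952° → +24.008°, shortest Δλ = 144.96° (east) — does not cross 180°.
Leg 3: +24.008° → +54.008°, shortest Δλ = 30.0° (east) — does not cross 180°.
Leg 4: +54.008° → -178.888°, shortest Δλ = 127.104° (east) — crosses 180°.
Total crossings: 1.

1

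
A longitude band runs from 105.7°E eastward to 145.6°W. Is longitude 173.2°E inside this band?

Yes

Band width going east from +105.7° to -145.6°: ((-145.6 − 105.7) mod 360) = 108.7°.
Offset of +173.2° east of the west edge: ((173.2 − 105.7) mod 360) = 67.5°.
67.5° ≤ 108.7° ⇒ inside.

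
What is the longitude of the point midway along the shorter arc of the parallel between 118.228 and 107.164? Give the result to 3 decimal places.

Signed shortest Δλ from +118.228° to +107.164° is -11.064°.
Midpoint longitude = +118.228° + (-11.064°)/2 = +118.228° − 5.532° = +112.696°.

+112.696°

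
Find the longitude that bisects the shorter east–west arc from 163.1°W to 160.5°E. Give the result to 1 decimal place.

Signed shortest Δλ from -163.1° to +160.5° is -36.4°.
Midpoint longitude = -163.1° + (-36.4°)/2 = -163.1° − 18.2° = -181.3°.
Normalise into (−180°, 180°]: +178.7°.
(The naïve average (-163.1 + +160.5)/2 = -1.3° is on the wrong side of the globe.)

178.7°E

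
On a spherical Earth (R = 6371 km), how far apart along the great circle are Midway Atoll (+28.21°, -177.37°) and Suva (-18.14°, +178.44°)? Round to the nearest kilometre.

5174 km

Δλ = 178.44 − -177.37 = 355.81°; wrapped into (−180°, 180°]: -4.19°.
Δφ = -18.14 − 28.21 = -46.35°.
a = sin²(Δφ/2) + cos φ₁ · cos φ₂ · sin²(Δλ/2) = 0.155993.
c = 2·atan2(√a, √(1−a)) = 0.81205 rad → d = 6371·c ≈ 5173.56 km.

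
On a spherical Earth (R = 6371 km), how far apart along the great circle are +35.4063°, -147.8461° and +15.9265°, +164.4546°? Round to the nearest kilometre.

5187 km

Δλ = 164.4546 − -147.8461 = 312.3007°; wrapped into (−180°, 180°]: -47.6993°.
Δφ = 15.9265 − 35.4063 = -19.4798°.
a = sin²(Δφ/2) + cos φ₁ · cos φ₂ · sin²(Δλ/2) = 0.156760.
c = 2·atan2(√a, √(1−a)) = 0.81416 rad → d = 6371·c ≈ 5187.00 km.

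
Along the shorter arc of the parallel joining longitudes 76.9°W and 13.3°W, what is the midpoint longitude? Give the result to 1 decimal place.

45.1°W

Signed shortest Δλ from -76.9° to -13.3° is +63.6°.
Midpoint longitude = -76.9° + (+63.6°)/2 = -76.9° + 31.8° = -45.1°.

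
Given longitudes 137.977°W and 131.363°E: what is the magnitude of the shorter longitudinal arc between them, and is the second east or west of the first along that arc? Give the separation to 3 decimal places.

Raw difference: 131.363 − -137.977 = 269.34°.
Normalise into (−180°, 180°]: 269.34° − 360° = -90.66°.
Negative ⇒ the second point lies to the west; separation 90.660°.

90.660° west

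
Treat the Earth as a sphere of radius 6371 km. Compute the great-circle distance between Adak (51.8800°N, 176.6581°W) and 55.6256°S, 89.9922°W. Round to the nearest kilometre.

Δλ = -89.9922 − -176.6581 = 86.6659°.
Δφ = -55.6256 − 51.8800 = -107.5056°.
a = sin²(Δφ/2) + cos φ₁ · cos φ₂ · sin²(Δλ/2) = 0.814531.
c = 2·atan2(√a, √(1−a)) = 2.25114 rad → d = 6371·c ≈ 14342.02 km.

14342 km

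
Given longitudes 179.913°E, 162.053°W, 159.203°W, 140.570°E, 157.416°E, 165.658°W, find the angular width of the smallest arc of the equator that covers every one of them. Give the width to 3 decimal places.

Sort the longitudes: -165.658°, -162.053°, -159.203°, +140.570°, +157.416°, +179.913°.
Eastward gaps between consecutive values (wrapping around): 3.605°, 2.850°, 299.773°, 16.846°, 22.497°, 14.429°.
Largest gap = 299.773° ⇒ minimal covering band is its complement: 360° − 299.773° = 60.227°.
Band runs from +140.570° eastward to -159.203°, crossing the antimeridian.

60.227°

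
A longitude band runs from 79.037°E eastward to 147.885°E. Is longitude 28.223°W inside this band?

No

Band width going east from +79.037° to +147.885°: ((147.885 − 79.037) mod 360) = 68.848°.
Offset of -28.223° east of the west edge: ((-28.223 − 79.037) mod 360) = 252.740°.
252.740° > 68.848° ⇒ outside.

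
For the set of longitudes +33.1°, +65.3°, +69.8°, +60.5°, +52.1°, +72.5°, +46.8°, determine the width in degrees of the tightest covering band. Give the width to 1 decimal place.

39.4°

Sort the longitudes: +33.1°, +46.8°, +52.1°, +60.5°, +65.3°, +69.8°, +72.5°.
Eastward gaps between consecutive values (wrapping around): 13.7°, 5.3°, 8.4°, 4.8°, 4.5°, 2.7°, 320.6°.
Largest gap = 320.6° ⇒ minimal covering band is its complement: 360° − 320.6° = 39.4°.
Band runs from +33.1° eastward to +72.5°.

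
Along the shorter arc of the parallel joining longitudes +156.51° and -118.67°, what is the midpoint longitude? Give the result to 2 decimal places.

Signed shortest Δλ from +156.51° to -118.67° is +84.82°.
Midpoint longitude = +156.51° + (+84.82°)/2 = +156.51° + 42.41° = +198.92°.
Normalise into (−180°, 180°]: -161.08°.
(The naïve average (+156.51 + -118.67)/2 = 18.92° is on the wrong side of the globe.)

-161.08°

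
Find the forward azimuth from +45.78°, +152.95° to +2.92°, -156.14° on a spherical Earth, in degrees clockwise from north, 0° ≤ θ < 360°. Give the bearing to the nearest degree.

Δλ = -156.14 − 152.95 = -309.09°; wrapped into (−180°, 180°]: 50.91°.
θ = atan2( sin Δλ · cos φ₂ , cos φ₁ · sin φ₂ − sin φ₁ · cos φ₂ · cos Δλ )
  = atan2(0.77515, -0.41577) = 118.208° → normalised to [0°, 360°): 118.208°.

118°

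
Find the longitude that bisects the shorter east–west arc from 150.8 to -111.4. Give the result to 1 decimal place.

Signed shortest Δλ from +150.8° to -111.4° is +97.8°.
Midpoint longitude = +150.8° + (+97.8°)/2 = +150.8° + 48.9° = +199.7°.
Normalise into (−180°, 180°]: -160.3°.
(The naïve average (+150.8 + -111.4)/2 = 19.7° is on the wrong side of the globe.)

-160.3°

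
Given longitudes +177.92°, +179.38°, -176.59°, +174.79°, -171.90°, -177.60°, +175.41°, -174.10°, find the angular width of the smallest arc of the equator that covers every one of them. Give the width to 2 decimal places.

13.31°

Sort the longitudes: -177.60°, -176.59°, -174.10°, -171.90°, +174.79°, +175.41°, +177.92°, +179.38°.
Eastward gaps between consecutive values (wrapping around): 1.01°, 2.49°, 2.20°, 346.69°, 0.62°, 2.51°, 1.46°, 3.02°.
Largest gap = 346.69° ⇒ minimal covering band is its complement: 360° − 346.69° = 13.31°.
Band runs from +174.79° eastward to -171.90°, crossing the antimeridian.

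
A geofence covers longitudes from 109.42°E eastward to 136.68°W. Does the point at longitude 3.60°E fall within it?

Band width going east from +109.42° to -136.68°: ((-136.68 − 109.42) mod 360) = 113.90°.
Offset of +3.60° east of the west edge: ((3.60 − 109.42) mod 360) = 254.18°.
254.18° > 113.90° ⇒ outside.

No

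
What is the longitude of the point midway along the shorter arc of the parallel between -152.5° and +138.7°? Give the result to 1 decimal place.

Signed shortest Δλ from -152.5° to +138.7° is -68.8°.
Midpoint longitude = -152.5° + (-68.8°)/2 = -152.5° − 34.4° = -186.9°.
Normalise into (−180°, 180°]: +173.1°.
(The naïve average (-152.5 + +138.7)/2 = -6.9° is on the wrong side of the globe.)

+173.1°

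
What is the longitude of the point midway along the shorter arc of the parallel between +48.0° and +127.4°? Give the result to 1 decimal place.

+87.7°

Signed shortest Δλ from +48.0° to +127.4° is +79.4°.
Midpoint longitude = +48.0° + (+79.4°)/2 = +48.0° + 39.7° = +87.7°.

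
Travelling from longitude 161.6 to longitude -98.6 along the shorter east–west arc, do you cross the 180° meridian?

Naïve |-98.6 − 161.6| = 260.2° > 180°, so the shorter arc goes the other way round — across 180°.
Signed shortest Δλ = ((-98.6 − 161.6 + 180) mod 360) − 180 = 99.8°.
Going east by 99.8° from +161.6° passes through 180° before reaching -98.6°.

Yes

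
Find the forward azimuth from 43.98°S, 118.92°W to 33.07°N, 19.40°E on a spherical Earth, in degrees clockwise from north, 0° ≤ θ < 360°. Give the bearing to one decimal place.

94.3°

Δλ = 19.40 − -118.92 = 138.32°.
θ = atan2( sin Δλ · cos φ₂ , cos φ₁ · sin φ₂ − sin φ₁ · cos φ₂ · cos Δλ )
  = atan2(0.55725, -0.04197) = 94.307° → normalised to [0°, 360°): 94.307°.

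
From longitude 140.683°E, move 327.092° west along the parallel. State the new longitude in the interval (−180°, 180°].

173.591°E

Start at +140.683°; shift −327.092° → -186.409°.
-186.409° lies outside (−180°, 180°]; add 360° → +173.591°.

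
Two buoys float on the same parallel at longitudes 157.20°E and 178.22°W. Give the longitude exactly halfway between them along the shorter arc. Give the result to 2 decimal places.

Signed shortest Δλ from +157.20° to -178.22° is +24.58°.
Midpoint longitude = +157.20° + (+24.58°)/2 = +157.20° + 12.29° = +169.49°.
(The naïve average (+157.20 + -178.22)/2 = -10.51° is on the wrong side of the globe.)

169.49°E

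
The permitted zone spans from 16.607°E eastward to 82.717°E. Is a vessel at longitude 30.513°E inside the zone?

Band width going east from +16.607° to +82.717°: ((82.717 − 16.607) mod 360) = 66.110°.
Offset of +30.513° east of the west edge: ((30.513 − 16.607) mod 360) = 13.906°.
13.906° ≤ 66.110° ⇒ inside.

Yes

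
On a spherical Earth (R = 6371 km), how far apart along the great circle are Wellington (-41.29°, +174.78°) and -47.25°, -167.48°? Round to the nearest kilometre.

Δλ = -167.48 − 174.78 = -342.26°; wrapped into (−180°, 180°]: 17.74°.
Δφ = -47.25 − -41.29 = -5.96°.
a = sin²(Δφ/2) + cos φ₁ · cos φ₂ · sin²(Δλ/2) = 0.014829.
c = 2·atan2(√a, √(1−a)) = 0.24416 rad → d = 6371·c ≈ 1555.51 km.

1556 km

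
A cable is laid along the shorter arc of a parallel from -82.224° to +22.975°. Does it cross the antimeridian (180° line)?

Signed shortest Δλ = ((22.975 − -82.224 + 180) mod 360) − 180 = 105.199°.
Going east by 105.199° from -82.224° reaches +22.975° without touching 180°.

No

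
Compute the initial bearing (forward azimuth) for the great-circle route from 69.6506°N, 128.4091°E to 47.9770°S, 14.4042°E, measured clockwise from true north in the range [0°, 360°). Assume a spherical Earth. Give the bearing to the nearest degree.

270°

Δλ = 14.4042 − 128.4091 = -114.0049°.
θ = atan2( sin Δλ · cos φ₂ , cos φ₁ · sin φ₂ − sin φ₁ · cos φ₂ · cos Δλ )
  = atan2(-0.61153, -0.00299) = -90.280° → normalised to [0°, 360°): 269.720°.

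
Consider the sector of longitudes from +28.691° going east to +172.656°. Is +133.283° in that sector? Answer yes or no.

Band width going east from +28.691° to +172.656°: ((172.656 − 28.691) mod 360) = 143.965°.
Offset of +133.283° east of the west edge: ((133.283 − 28.691) mod 360) = 104.592°.
104.592° ≤ 143.965° ⇒ inside.

Yes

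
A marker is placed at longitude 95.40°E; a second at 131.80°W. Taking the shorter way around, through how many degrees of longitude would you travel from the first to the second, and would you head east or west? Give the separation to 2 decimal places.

Raw difference: -131.80 − 95.40 = -227.2°.
Normalise into (−180°, 180°]: -227.2° + 360° = 132.8°.
Positive ⇒ the second point lies to the east; separation 132.80°.

132.80° east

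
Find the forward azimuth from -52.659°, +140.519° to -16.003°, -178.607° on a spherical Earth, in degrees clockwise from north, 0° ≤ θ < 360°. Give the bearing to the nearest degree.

Δλ = -178.607 − 140.519 = -319.126°; wrapped into (−180°, 180°]: 40.874°.
θ = atan2( sin Δλ · cos φ₂ , cos φ₁ · sin φ₂ − sin φ₁ · cos φ₂ · cos Δλ )
  = atan2(0.62904, 0.41065) = 56.862° → normalised to [0°, 360°): 56.862°.

57°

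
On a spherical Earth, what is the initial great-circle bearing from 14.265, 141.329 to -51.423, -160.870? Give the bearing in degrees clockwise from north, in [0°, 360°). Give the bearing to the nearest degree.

Δλ = -160.870 − 141.329 = -302.199°; wrapped into (−180°, 180°]: 57.801°.
θ = atan2( sin Δλ · cos φ₂ , cos φ₁ · sin φ₂ − sin φ₁ · cos φ₂ · cos Δλ )
  = atan2(0.52766, -0.83954) = 147.850° → normalised to [0°, 360°): 147.850°.

148°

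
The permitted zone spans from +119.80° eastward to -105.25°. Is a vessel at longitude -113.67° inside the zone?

Yes

Band width going east from +119.80° to -105.25°: ((-105.25 − 119.80) mod 360) = 134.95°.
Offset of -113.67° east of the west edge: ((-113.67 − 119.80) mod 360) = 126.53°.
126.53° ≤ 134.95° ⇒ inside.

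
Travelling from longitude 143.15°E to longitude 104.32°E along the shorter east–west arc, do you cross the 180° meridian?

Signed shortest Δλ = ((104.32 − 143.15 + 180) mod 360) − 180 = -38.83°.
Going west by 38.83° from +143.15° reaches +104.32° without touching 180°.

No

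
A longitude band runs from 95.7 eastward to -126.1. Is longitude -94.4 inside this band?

Band width going east from +95.7° to -126.1°: ((-126.1 − 95.7) mod 360) = 138.2°.
Offset of -94.4° east of the west edge: ((-94.4 − 95.7) mod 360) = 169.9°.
169.9° > 138.2° ⇒ outside.

No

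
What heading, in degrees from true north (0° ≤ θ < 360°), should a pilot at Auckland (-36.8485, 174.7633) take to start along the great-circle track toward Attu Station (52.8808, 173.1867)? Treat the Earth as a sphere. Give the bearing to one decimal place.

Δλ = 173.1867 − 174.7633 = -1.5766°.
θ = atan2( sin Δλ · cos φ₂ , cos φ₁ · sin φ₂ − sin φ₁ · cos φ₂ · cos Δλ )
  = atan2(-0.01660, 0.99985) = -0.951° → normalised to [0°, 360°): 359.049°.

359.0°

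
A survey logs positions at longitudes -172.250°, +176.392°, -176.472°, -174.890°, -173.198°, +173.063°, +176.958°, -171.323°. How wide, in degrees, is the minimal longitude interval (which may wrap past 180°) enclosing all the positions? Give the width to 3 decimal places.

Sort the longitudes: -176.472°, -174.890°, -173.198°, -172.250°, -171.323°, +173.063°, +176.392°, +176.958°.
Eastward gaps between consecutive values (wrapping around): 1.582°, 1.692°, 0.948°, 0.927°, 344.386°, 3.329°, 0.566°, 6.570°.
Largest gap = 344.386° ⇒ minimal covering band is its complement: 360° − 344.386° = 15.614°.
Band runs from +173.063° eastward to -171.323°, crossing the antimeridian.

15.614°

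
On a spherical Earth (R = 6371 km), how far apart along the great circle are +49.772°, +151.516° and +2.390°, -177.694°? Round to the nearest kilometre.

Δλ = -177.694 − 151.516 = -329.210°; wrapped into (−180°, 180°]: 30.790°.
Δφ = 2.390 − 49.772 = -47.382°.
a = sin²(Δφ/2) + cos φ₁ · cos φ₂ · sin²(Δλ/2) = 0.206922.
c = 2·atan2(√a, √(1−a)) = 0.94449 rad → d = 6371·c ≈ 6017.35 km.

6017 km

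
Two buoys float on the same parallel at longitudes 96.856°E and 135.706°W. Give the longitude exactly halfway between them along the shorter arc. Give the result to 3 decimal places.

Signed shortest Δλ from +96.856° to -135.706° is +127.438°.
Midpoint longitude = +96.856° + (+127.438°)/2 = +96.856° + 63.719° = +160.575°.
(The naïve average (+96.856 + -135.706)/2 = -19.425° is on the wrong side of the globe.)

160.575°E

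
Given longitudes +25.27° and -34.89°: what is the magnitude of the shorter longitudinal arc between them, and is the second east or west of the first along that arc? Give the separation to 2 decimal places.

Raw difference: -34.89 − 25.27 = -60.16°.
Normalise into (−180°, 180°]: -60.16° stays -60.16°.
Negative ⇒ the second point lies to the west; separation 60.16°.

60.16° west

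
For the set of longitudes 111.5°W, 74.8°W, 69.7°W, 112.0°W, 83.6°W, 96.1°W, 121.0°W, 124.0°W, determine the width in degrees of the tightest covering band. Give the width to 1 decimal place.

Sort the longitudes: -124.0°, -121.0°, -112.0°, -111.5°, -96.1°, -83.6°, -74.8°, -69.7°.
Eastward gaps between consecutive values (wrapping around): 3.0°, 9.0°, 0.5°, 15.4°, 12.5°, 8.8°, 5.1°, 305.7°.
Largest gap = 305.7° ⇒ minimal covering band is its complement: 360° − 305.7° = 54.3°.
Band runs from -124.0° eastward to -69.7°.

54.3°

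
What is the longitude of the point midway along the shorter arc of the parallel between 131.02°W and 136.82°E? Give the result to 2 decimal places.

Signed shortest Δλ from -131.02° to +136.82° is -92.16°.
Midpoint longitude = -131.02° + (-92.16°)/2 = -131.02° − 46.08° = -177.10°.
(The naïve average (-131.02 + +136.82)/2 = 2.9° is on the wrong side of the globe.)

177.10°W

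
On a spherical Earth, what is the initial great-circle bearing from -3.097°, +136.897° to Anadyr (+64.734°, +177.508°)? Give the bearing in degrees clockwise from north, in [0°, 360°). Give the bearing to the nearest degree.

17°

Δλ = 177.508 − 136.897 = 40.611°.
θ = atan2( sin Δλ · cos φ₂ , cos φ₁ · sin φ₂ − sin φ₁ · cos φ₂ · cos Δλ )
  = atan2(0.27783, 0.92052) = 16.795° → normalised to [0°, 360°): 16.795°.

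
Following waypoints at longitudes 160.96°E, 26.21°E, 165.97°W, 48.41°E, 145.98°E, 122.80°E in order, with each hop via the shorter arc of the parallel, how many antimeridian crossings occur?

Leg 1: +160.96° → +26.21°, shortest Δλ = -134.75° (west) — does not cross 180°.
Leg 2: +26.21° → -165.97°, shortest Δλ = 167.82° (east) — crosses 180°.
Leg 3: -165.97° → +48.41°, shortest Δλ = -145.62° (west) — crosses 180°.
Leg 4: +48.41° → +145.98°, shortest Δλ = 97.57° (east) — does not cross 180°.
Leg 5: +145.98° → +122.80°, shortest Δλ = -23.18° (west) — does not cross 180°.
Total crossings: 2.

2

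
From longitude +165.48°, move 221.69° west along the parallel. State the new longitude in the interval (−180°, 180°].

-56.21°

Start at +165.48°; shift −221.69° → -56.21°.
-56.21° already lies in (−180°, 180°].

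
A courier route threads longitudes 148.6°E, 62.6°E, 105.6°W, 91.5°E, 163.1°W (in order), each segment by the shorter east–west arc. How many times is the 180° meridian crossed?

Leg 1: +148.6° → +62.6°, shortest Δλ = -86.0° (west) — does not cross 180°.
Leg 2: +62.6° → -105.6°, shortest Δλ = -168.2° (west) — does not cross 180°.
Leg 3: -105.6° → +91.5°, shortest Δλ = -162.9° (west) — crosses 180°.
Leg 4: +91.5° → -163.1°, shortest Δλ = 105.4° (east) — crosses 180°.
Total crossings: 2.

2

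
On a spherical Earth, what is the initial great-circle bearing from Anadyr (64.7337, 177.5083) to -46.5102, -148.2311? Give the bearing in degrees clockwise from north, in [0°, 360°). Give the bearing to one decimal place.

Δλ = -148.2311 − 177.5083 = -325.7394°; wrapped into (−180°, 180°]: 34.2606°.
θ = atan2( sin Δλ · cos φ₂ , cos φ₁ · sin φ₂ − sin φ₁ · cos φ₂ · cos Δλ )
  = atan2(0.38744, -0.82405) = 154.819° → normalised to [0°, 360°): 154.819°.

154.8°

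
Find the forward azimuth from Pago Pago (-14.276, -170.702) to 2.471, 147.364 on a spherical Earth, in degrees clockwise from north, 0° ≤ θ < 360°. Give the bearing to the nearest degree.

Δλ = 147.364 − -170.702 = 318.066°; wrapped into (−180°, 180°]: -41.934°.
θ = atan2( sin Δλ · cos φ₂ , cos φ₁ · sin φ₂ − sin φ₁ · cos φ₂ · cos Δλ )
  = atan2(-0.66765, 0.22506) = -71.372° → normalised to [0°, 360°): 288.628°.

289°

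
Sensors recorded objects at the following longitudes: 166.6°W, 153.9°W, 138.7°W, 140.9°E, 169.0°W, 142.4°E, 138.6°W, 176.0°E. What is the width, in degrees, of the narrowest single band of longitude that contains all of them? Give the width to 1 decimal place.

Sort the longitudes: -169.0°, -166.6°, -153.9°, -138.7°, -138.6°, +140.9°, +142.4°, +176.0°.
Eastward gaps between consecutive values (wrapping around): 2.4°, 12.7°, 15.2°, 0.1°, 279.5°, 1.5°, 33.6°, 15.0°.
Largest gap = 279.5° ⇒ minimal covering band is its complement: 360° − 279.5° = 80.5°.
Band runs from +140.9° eastward to -138.6°, crossing the antimeridian.

80.5°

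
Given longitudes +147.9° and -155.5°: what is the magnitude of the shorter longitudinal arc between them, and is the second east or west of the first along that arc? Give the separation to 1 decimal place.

Raw difference: -155.5 − 147.9 = -303.4°.
Normalise into (−180°, 180°]: -303.4° + 360° = 56.6°.
Positive ⇒ the second point lies to the east; separation 56.6°.

56.6° east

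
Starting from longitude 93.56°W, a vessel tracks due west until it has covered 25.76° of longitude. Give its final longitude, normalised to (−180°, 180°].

Start at -93.56°; shift −25.76° → -119.32°.
-119.32° already lies in (−180°, 180°].

119.32°W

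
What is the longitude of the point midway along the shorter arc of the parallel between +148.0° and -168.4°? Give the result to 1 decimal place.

+169.8°

Signed shortest Δλ from +148.0° to -168.4° is +43.6°.
Midpoint longitude = +148.0° + (+43.6°)/2 = +148.0° + 21.8° = +169.8°.
(The naïve average (+148.0 + -168.4)/2 = -10.2° is on the wrong side of the globe.)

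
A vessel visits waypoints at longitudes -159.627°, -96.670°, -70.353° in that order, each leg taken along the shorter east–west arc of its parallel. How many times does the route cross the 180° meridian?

0

Leg 1: -159.627° → -96.670°, shortest Δλ = 62.957° (east) — does not cross 180°.
Leg 2: -96.670° → -70.353°, shortest Δλ = 26.317° (east) — does not cross 180°.
Total crossings: 0.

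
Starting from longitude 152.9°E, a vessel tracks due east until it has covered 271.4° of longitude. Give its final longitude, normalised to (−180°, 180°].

Start at +152.9°; shift +271.4° → +424.3°.
+424.3° lies outside (−180°, 180°]; subtract 360° → +64.3°.

64.3°E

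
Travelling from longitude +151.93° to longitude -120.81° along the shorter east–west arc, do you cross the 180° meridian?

Naïve |-120.81 − 151.93| = 272.74° > 180°, so the shorter arc goes the other way round — across 180°.
Signed shortest Δλ = ((-120.81 − 151.93 + 180) mod 360) − 180 = 87.26°.
Going east by 87.26° from +151.93° passes through 180° before reaching -120.81°.

Yes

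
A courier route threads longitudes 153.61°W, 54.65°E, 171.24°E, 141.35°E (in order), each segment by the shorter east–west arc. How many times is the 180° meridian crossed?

Leg 1: -153.61° → +54.65°, shortest Δλ = -151.74° (west) — crosses 180°.
Leg 2: +54.65° → +171.24°, shortest Δλ = 116.59° (east) — does not cross 180°.
Leg 3: +171.24° → +141.35°, shortest Δλ = -29.89° (west) — does not cross 180°.
Total crossings: 1.

1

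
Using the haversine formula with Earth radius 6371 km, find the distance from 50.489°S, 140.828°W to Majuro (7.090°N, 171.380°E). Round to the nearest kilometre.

Δλ = 171.380 − -140.828 = 312.208°; wrapped into (−180°, 180°]: -47.792°.
Δφ = 7.090 − -50.489 = 57.579°.
a = sin²(Δφ/2) + cos φ₁ · cos φ₂ · sin²(Δλ/2) = 0.335531.
c = 2·atan2(√a, √(1−a)) = 1.23562 rad → d = 6371·c ≈ 7872.12 km.

7872 km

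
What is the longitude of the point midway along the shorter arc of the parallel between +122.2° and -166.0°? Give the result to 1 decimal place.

Signed shortest Δλ from +122.2° to -166.0° is +71.8°.
Midpoint longitude = +122.2° + (+71.8°)/2 = +122.2° + 35.9° = +158.1°.
(The naïve average (+122.2 + -166.0)/2 = -21.9° is on the wrong side of the globe.)

+158.1°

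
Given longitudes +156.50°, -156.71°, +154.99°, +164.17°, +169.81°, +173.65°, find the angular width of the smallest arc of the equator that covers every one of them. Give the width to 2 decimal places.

Sort the longitudes: -156.71°, +154.99°, +156.50°, +164.17°, +169.81°, +173.65°.
Eastward gaps between consecutive values (wrapping around): 311.70°, 1.51°, 7.67°, 5.64°, 3.84°, 29.64°.
Largest gap = 311.70° ⇒ minimal covering band is its complement: 360° − 311.70° = 48.30°.
Band runs from +154.99° eastward to -156.71°, crossing the antimeridian.

48.30°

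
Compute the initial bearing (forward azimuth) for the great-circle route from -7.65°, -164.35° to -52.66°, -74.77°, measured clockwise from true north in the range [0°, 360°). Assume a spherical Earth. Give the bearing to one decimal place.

Δλ = -74.77 − -164.35 = 89.58°.
θ = atan2( sin Δλ · cos φ₂ , cos φ₁ · sin φ₂ − sin φ₁ · cos φ₂ · cos Δλ )
  = atan2(0.60653, -0.78738) = 142.393° → normalised to [0°, 360°): 142.393°.

142.4°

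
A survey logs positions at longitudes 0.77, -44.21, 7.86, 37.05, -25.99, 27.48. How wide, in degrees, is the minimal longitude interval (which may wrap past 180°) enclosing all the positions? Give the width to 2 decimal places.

81.26°

Sort the longitudes: -44.21°, -25.99°, +0.77°, +7.86°, +27.48°, +37.05°.
Eastward gaps between consecutive values (wrapping around): 18.22°, 26.76°, 7.09°, 19.62°, 9.57°, 278.74°.
Largest gap = 278.74° ⇒ minimal covering band is its complement: 360° − 278.74° = 81.26°.
Band runs from -44.21° eastward to +37.05°.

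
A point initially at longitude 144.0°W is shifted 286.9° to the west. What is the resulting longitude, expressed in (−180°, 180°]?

Start at -144.0°; shift −286.9° → -430.9°.
-430.9° lies outside (−180°, 180°]; add 360° → -70.9°.

70.9°W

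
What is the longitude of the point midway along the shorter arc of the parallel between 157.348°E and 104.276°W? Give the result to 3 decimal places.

Signed shortest Δλ from +157.348° to -104.276° is +98.376°.
Midpoint longitude = +157.348° + (+98.376°)/2 = +157.348° + 49.188° = +206.536°.
Normalise into (−180°, 180°]: -153.464°.
(The naïve average (+157.348 + -104.276)/2 = 26.536° is on the wrong side of the globe.)

153.464°W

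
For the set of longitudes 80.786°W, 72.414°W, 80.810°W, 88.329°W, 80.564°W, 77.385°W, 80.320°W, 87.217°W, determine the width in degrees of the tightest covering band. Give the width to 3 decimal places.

Sort the longitudes: -88.329°, -87.217°, -80.810°, -80.786°, -80.564°, -80.320°, -77.385°, -72.414°.
Eastward gaps between consecutive values (wrapping around): 1.112°, 6.407°, 0.024°, 0.222°, 0.244°, 2.935°, 4.971°, 344.085°.
Largest gap = 344.085° ⇒ minimal covering band is its complement: 360° − 344.085° = 15.915°.
Band runs from -88.329° eastward to -72.414°.

15.915°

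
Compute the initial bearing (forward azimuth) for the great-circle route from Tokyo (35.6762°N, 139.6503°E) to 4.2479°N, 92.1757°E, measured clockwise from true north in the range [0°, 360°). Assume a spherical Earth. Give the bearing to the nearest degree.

Δλ = 92.1757 − 139.6503 = -47.4746°.
θ = atan2( sin Δλ · cos φ₂ , cos φ₁ · sin φ₂ − sin φ₁ · cos φ₂ · cos Δλ )
  = atan2(-0.73495, -0.33294) = -114.371° → normalised to [0°, 360°): 245.629°.

246°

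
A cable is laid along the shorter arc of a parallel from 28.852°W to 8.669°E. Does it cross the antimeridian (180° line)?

No

Signed shortest Δλ = ((8.669 − -28.852 + 180) mod 360) − 180 = 37.521°.
Going east by 37.521° from -28.852° reaches +8.669° without touching 180°.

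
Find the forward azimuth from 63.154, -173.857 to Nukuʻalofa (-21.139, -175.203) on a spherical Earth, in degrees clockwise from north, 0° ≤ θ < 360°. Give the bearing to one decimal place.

181.3°

Δλ = -175.203 − -173.857 = -1.346°.
θ = atan2( sin Δλ · cos φ₂ , cos φ₁ · sin φ₂ − sin φ₁ · cos φ₂ · cos Δλ )
  = atan2(-0.02191, -0.99481) = -178.738° → normalised to [0°, 360°): 181.262°.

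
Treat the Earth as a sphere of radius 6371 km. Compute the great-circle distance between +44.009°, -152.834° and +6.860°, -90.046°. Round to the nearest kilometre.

Δλ = -90.046 − -152.834 = 62.788°.
Δφ = 6.860 − 44.009 = -37.149°.
a = sin²(Δφ/2) + cos φ₁ · cos φ₂ · sin²(Δλ/2) = 0.295238.
c = 2·atan2(√a, √(1−a)) = 1.14886 rad → d = 6371·c ≈ 7319.41 km.

7319 km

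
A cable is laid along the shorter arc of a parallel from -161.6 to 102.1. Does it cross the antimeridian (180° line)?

Yes

Naïve |102.1 − -161.6| = 263.7° > 180°, so the shorter arc goes the other way round — across 180°.
Signed shortest Δλ = ((102.1 − -161.6 + 180) mod 360) − 180 = -96.3°.
Going west by 96.3° from -161.6° passes through 180° before reaching +102.1°.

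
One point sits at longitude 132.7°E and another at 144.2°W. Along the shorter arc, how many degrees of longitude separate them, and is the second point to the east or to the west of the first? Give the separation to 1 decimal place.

83.1° east

Raw difference: -144.2 − 132.7 = -276.9°.
Normalise into (−180°, 180°]: -276.9° + 360° = 83.1°.
Positive ⇒ the second point lies to the east; separation 83.1°.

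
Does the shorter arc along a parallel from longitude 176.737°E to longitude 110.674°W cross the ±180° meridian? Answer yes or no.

Yes

Naïve |-110.674 − 176.737| = 287.411° > 180°, so the shorter arc goes the other way round — across 180°.
Signed shortest Δλ = ((-110.674 − 176.737 + 180) mod 360) − 180 = 72.589°.
Going east by 72.589° from +176.737° passes through 180° before reaching -110.674°.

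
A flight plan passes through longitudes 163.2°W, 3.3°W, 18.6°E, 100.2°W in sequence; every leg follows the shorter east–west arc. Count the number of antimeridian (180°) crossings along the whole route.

Leg 1: -163.2° → -3.3°, shortest Δλ = 159.9° (east) — does not cross 180°.
Leg 2: -3.3° → +18.6°, shortest Δλ = 21.9° (east) — does not cross 180°.
Leg 3: +18.6° → -100.2°, shortest Δλ = -118.8° (west) — does not cross 180°.
Total crossings: 0.

0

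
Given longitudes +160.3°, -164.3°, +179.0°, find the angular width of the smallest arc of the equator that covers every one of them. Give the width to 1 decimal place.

35.4°

Sort the longitudes: -164.3°, +160.3°, +179.0°.
Eastward gaps between consecutive values (wrapping around): 324.6°, 18.7°, 16.7°.
Largest gap = 324.6° ⇒ minimal covering band is its complement: 360° − 324.6° = 35.4°.
Band runs from +160.3° eastward to -164.3°, crossing the antimeridian.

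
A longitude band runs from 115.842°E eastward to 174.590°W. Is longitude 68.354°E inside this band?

No

Band width going east from +115.842° to -174.590°: ((-174.590 − 115.842) mod 360) = 69.568°.
Offset of +68.354° east of the west edge: ((68.354 − 115.842) mod 360) = 312.512°.
312.512° > 69.568° ⇒ outside.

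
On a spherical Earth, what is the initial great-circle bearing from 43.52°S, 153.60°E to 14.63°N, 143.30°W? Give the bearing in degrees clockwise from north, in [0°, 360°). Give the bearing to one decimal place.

Δλ = -143.30 − 153.60 = -296.90°; wrapped into (−180°, 180°]: 63.10°.
θ = atan2( sin Δλ · cos φ₂ , cos φ₁ · sin φ₂ − sin φ₁ · cos φ₂ · cos Δλ )
  = atan2(0.86288, 0.48460) = 60.681° → normalised to [0°, 360°): 60.681°.

60.7°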